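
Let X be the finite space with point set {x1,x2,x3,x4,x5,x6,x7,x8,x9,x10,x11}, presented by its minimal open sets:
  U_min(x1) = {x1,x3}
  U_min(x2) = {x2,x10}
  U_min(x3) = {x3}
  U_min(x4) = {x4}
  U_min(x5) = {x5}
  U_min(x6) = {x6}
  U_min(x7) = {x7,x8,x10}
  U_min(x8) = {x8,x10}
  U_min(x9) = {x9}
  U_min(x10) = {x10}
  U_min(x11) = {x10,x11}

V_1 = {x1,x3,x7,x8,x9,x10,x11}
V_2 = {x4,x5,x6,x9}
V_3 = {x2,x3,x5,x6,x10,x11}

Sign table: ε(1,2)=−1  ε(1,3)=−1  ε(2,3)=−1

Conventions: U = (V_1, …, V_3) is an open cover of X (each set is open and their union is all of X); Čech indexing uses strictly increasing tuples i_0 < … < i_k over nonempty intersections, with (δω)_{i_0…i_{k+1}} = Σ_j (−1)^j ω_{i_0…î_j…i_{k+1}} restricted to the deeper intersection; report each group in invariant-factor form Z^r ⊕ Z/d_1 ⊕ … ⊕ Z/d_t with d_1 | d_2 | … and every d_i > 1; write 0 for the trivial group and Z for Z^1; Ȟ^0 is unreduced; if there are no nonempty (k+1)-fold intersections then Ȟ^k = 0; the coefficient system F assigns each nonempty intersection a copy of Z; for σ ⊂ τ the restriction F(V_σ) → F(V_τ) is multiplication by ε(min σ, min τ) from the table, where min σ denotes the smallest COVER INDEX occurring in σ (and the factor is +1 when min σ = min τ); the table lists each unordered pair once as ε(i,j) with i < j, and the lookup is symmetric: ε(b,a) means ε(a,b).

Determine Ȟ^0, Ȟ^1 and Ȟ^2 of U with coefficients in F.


Ȟ^0 = 0,  Ȟ^1 = Z/2,  Ȟ^2 = 0

intersection data:
  V12={x9} V13={x3,x10,x11} V23={x5,x6}
C dims 3,3; δ0: rk 3, SNF 1^2·2
Ȟ^0 = (3 − 3) − 0 = 0, so Ȟ^0 ≅ 0
Ȟ^1 = (3 − 0) − 3 = 0 plus torsion [2], so Ȟ^1 ≅ Z/2
Ȟ^2 = (0 − 0) − 0 = 0, so Ȟ^2 ≅ 0


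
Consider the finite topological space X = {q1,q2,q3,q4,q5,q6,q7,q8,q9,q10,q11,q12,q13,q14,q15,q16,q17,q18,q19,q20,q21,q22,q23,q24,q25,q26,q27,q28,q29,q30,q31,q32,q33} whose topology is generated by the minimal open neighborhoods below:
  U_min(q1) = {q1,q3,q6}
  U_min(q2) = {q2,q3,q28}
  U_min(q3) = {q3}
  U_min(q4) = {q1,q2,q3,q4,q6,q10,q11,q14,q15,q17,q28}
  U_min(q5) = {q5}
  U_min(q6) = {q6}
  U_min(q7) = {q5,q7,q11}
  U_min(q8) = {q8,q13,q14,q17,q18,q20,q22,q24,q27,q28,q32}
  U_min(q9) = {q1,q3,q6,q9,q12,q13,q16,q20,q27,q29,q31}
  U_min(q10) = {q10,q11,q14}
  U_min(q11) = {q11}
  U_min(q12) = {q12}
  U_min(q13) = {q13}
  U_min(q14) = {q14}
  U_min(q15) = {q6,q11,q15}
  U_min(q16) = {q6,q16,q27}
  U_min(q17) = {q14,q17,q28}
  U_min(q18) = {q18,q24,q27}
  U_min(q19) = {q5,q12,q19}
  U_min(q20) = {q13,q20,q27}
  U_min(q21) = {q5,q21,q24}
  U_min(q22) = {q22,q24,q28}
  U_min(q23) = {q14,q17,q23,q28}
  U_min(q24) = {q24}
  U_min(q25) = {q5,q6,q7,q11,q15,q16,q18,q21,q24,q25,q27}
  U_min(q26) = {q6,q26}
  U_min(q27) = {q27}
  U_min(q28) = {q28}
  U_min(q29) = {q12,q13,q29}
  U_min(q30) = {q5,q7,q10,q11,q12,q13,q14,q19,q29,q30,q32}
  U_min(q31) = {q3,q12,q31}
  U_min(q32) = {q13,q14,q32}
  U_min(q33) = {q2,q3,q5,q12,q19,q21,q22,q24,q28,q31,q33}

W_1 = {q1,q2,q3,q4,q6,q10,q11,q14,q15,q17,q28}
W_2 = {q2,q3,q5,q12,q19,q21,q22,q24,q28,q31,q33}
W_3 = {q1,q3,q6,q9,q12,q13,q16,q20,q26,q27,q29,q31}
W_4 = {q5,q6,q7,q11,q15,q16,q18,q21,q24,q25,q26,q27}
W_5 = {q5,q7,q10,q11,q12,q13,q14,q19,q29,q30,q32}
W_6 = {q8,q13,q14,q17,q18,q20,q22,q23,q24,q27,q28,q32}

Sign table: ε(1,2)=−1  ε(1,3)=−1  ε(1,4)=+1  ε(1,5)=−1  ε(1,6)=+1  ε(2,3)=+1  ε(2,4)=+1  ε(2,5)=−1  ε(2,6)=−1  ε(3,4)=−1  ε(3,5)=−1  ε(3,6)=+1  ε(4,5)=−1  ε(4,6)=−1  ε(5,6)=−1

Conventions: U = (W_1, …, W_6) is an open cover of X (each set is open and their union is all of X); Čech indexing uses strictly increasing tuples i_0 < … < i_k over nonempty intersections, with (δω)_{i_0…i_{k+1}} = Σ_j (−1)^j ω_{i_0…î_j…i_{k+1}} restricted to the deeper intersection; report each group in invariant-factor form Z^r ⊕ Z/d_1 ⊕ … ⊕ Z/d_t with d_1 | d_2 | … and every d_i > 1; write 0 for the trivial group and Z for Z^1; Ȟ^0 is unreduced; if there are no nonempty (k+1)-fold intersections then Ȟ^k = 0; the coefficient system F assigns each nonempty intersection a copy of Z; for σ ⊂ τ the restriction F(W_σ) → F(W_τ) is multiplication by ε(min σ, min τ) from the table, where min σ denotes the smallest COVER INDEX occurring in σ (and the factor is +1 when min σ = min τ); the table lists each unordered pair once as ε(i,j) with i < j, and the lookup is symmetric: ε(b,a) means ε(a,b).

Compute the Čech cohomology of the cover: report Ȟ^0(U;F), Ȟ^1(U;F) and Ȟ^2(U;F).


Ȟ^0 ≅ 0, Ȟ^1 ≅ Z/2, Ȟ^2 ≅ Z

nonempty intersections:
  W12={q2,q3,q28} W13={q1,q3,q6} W14={q6,q11,q15} W15={q10,q11,q14} W16={q14,q17,q28} W23={q3,q12,q31} W24={q5,q21,q24} W25={q5,q12,q19} W26={q22,q24,q28} W34={q6,q16,q26,q27} W35={q12,q13,q29} W36={q13,q20,q27} W45={q5,q7,q11} W46={q18,q24,q27} W56={q13,q14,q32}
  W123={q3} W126={q28} W134={q6} W145={q11} W156={q14} W235={q12} W245={q5} W246={q24} W346={q27} W356={q13}
C dims 6,15,10; δ0: rk 6, SNF 1^5·2; δ1: rk 9, SNF 1^9
Ȟ^0: (6−6)−0=0 ⇒ 0
Ȟ^1: (15−9)−6=0 plus torsion [2] ⇒ Z/2
Ȟ^2: (10−0)−9=1 ⇒ Z


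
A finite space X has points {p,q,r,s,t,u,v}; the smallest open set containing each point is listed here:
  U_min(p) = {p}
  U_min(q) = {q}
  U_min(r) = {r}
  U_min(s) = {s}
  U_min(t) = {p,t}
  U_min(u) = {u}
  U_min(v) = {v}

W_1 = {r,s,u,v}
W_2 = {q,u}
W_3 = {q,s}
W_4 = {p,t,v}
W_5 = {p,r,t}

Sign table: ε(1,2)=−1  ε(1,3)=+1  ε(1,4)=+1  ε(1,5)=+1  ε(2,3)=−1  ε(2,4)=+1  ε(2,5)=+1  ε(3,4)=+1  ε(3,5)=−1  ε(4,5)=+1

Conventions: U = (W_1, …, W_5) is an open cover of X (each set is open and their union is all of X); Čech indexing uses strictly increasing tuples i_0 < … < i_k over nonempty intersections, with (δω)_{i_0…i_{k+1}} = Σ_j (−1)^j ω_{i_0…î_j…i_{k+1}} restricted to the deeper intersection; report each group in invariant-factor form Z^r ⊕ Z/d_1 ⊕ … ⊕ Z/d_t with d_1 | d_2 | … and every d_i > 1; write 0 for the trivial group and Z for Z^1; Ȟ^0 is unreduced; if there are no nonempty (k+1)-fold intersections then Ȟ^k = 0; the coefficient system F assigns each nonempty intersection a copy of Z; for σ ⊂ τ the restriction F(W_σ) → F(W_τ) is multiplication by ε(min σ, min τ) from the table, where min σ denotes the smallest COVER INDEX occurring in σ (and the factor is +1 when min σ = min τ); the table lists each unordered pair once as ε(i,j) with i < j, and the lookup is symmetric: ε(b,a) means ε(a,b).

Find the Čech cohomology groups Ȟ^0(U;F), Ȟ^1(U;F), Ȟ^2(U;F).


Ȟ^0 ≅ Z; Ȟ^1 ≅ Z^2; Ȟ^2 ≅ 0

nerve of the cover:
  W12={u} W13={s} W14={v} W15={r} W23={q} W45={p,t}
C dims 5,6; δ0: rk 4, SNF 1^4
Ȟ^0 = (5 − 4) − 0 = 1, so Ȟ^0 ≅ Z
Ȟ^1 = (6 − 0) − 4 = 2, so Ȟ^1 ≅ Z^2
Ȟ^2 = (0 − 0) − 0 = 0, so Ȟ^2 ≅ 0


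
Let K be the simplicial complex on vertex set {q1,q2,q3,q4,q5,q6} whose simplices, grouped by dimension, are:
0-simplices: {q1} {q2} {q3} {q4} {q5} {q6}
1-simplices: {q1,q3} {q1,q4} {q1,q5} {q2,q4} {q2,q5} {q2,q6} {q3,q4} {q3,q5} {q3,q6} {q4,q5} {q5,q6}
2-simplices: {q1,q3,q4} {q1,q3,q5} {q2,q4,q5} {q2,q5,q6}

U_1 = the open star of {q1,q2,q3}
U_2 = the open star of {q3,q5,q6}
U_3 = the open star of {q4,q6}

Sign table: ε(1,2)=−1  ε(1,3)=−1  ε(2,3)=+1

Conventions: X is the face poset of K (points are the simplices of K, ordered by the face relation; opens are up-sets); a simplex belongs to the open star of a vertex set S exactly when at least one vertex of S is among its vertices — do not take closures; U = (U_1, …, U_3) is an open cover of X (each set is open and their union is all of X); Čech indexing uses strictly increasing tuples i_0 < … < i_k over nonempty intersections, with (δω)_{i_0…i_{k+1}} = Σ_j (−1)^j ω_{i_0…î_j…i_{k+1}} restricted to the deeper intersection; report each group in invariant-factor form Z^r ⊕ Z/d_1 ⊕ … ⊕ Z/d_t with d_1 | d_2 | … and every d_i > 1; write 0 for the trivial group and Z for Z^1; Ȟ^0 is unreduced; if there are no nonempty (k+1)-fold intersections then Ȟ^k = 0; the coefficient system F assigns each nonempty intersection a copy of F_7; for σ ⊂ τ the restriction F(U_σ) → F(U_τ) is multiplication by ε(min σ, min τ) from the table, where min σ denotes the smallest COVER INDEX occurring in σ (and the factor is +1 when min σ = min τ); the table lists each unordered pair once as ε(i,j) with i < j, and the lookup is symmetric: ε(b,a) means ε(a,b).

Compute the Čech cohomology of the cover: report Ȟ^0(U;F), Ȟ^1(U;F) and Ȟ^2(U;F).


nerve simplices:
  U1={{q1},{q2},{q3},{q1,q3},{q1,q4},{q1,q5},{q2,q4},{q2,q5},{q2,q6},{q3,q4},{q3,q5},{q3,q6},{q1,q3,q4},{q1,q3,q5},{q2,q4,q5},{q2,q5,q6}} U2={{q3},{q5},{q6},{q1,q3},{q1,q5},{q2,q5},{q2,q6},{q3,q4},{q3,q5},{q3,q6},{q4,q5},{q5,q6},{q1,q3,q4},{q1,q3,q5},{q2,q4,q5},{q2,q5,q6}} U3={{q4},{q6},{q1,q4},{q2,q4},{q2,q6},{q3,q4},{q3,q6},{q4,q5},{q5,q6},{q1,q3,q4},{q2,q4,q5},{q2,q5,q6}}
  U12={{q3},{q1,q3},{q1,q5},{q2,q5},{q2,q6},{q3,q4},{q3,q5},{q3,q6},{q1,q3,q4},{q1,q3,q5},{q2,q4,q5},{q2,q5,q6}} U13={{q1,q4},{q2,q4},{q2,q6},{q3,q4},{q3,q6},{q1,q3,q4},{q2,q4,q5},{q2,q5,q6}} U23={{q6},{q2,q6},{q3,q4},{q3,q6},{q4,q5},{q5,q6},{q1,q3,q4},{q2,q4,q5},{q2,q5,q6}}
  U123={{q2,q6},{q3,q4},{q3,q6},{q1,q3,q4},{q2,q4,q5},{q2,q5,q6}}
C dims 3,3,1; δ0: rk_F7 2; δ1: rk_F7 1
degree 0: 3−2−0 = 1 → Ȟ^0 ≅ Z/7
degree 1: 3−1−2 = 0 → Ȟ^1 ≅ 0
degree 2: 1−0−1 = 0 → Ȟ^2 ≅ 0

Ȟ^0(U;F) ≅ Z/7; Ȟ^1(U;F) ≅ 0; Ȟ^2(U;F) ≅ 0


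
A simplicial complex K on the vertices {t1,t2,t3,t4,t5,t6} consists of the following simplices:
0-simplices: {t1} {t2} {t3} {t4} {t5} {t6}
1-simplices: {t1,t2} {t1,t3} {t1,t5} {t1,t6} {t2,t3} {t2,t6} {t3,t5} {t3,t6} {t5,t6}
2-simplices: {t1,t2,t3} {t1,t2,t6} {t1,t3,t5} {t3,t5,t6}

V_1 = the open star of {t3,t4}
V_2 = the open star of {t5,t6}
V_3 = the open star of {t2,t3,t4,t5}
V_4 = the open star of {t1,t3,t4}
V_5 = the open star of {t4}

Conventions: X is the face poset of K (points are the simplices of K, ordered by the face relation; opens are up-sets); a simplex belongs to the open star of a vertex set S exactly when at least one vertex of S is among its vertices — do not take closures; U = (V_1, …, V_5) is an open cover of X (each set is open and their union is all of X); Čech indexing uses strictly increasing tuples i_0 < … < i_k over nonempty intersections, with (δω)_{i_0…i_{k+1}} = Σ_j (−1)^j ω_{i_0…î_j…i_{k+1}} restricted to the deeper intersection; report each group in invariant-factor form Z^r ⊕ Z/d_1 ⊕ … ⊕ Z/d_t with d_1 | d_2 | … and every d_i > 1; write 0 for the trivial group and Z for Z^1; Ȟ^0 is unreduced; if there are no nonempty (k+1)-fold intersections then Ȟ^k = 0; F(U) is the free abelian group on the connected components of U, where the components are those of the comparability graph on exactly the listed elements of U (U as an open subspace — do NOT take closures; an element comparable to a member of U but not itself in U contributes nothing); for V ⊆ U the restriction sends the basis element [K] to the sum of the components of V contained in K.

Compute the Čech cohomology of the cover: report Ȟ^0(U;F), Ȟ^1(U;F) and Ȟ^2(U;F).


nerve simplices:
  V1={{t3},{t4},{t1,t3},{t2,t3},{t3,t5},{t3,t6},{t1,t2,t3},{t1,t3,t5},{t3,t5,t6}} V2={{t5},{t6},{t1,t5},{t1,t6},{t2,t6},{t3,t5},{t3,t6},{t5,t6},{t1,t2,t6},{t1,t3,t5},{t3,t5,t6}} V3={{t2},{t3},{t4},{t5},{t1,t2},{t1,t3},{t1,t5},{t2,t3},{t2,t6},{t3,t5},{t3,t6},{t5,t6},{t1,t2,t3},{t1,t2,t6},{t1,t3,t5},{t3,t5,t6}} V4={{t1},{t3},{t4},{t1,t2},{t1,t3},{t1,t5},{t1,t6},{t2,t3},{t3,t5},{t3,t6},{t1,t2,t3},{t1,t2,t6},{t1,t3,t5},{t3,t5,t6}} V5={{t4}}
  V12={{t3,t5},{t3,t6},{t1,t3,t5},{t3,t5,t6}} V13={{t3},{t4},{t1,t3},{t2,t3},{t3,t5},{t3,t6},{t1,t2,t3},{t1,t3,t5},{t3,t5,t6}} V14={{t3},{t4},{t1,t3},{t2,t3},{t3,t5},{t3,t6},{t1,t2,t3},{t1,t3,t5},{t3,t5,t6}} V15={{t4}} V23={{t5},{t1,t5},{t2,t6},{t3,t5},{t3,t6},{t5,t6},{t1,t2,t6},{t1,t3,t5},{t3,t5,t6}} V24={{t1,t5},{t1,t6},{t3,t5},{t3,t6},{t1,t2,t6},{t1,t3,t5},{t3,t5,t6}} V34={{t3},{t4},{t1,t2},{t1,t3},{t1,t5},{t2,t3},{t3,t5},{t3,t6},{t1,t2,t3},{t1,t2,t6},{t1,t3,t5},{t3,t5,t6}} V35={{t4}} V45={{t4}}
  V123={{t3,t5},{t3,t6},{t1,t3,t5},{t3,t5,t6}} V124={{t3,t5},{t3,t6},{t1,t3,t5},{t3,t5,t6}} V134={{t3},{t4},{t1,t3},{t2,t3},{t3,t5},{t3,t6},{t1,t2,t3},{t1,t3,t5},{t3,t5,t6}} V135={{t4}} V145={{t4}} V234={{t1,t5},{t3,t5},{t3,t6},{t1,t2,t6},{t1,t3,t5},{t3,t5,t6}} V345={{t4}}
  V1234={{t3,t5},{t3,t6},{t1,t3,t5},{t3,t5,t6}} V1345={{t4}}
components per intersection:
  V1: {{t3},{t1,t3},{t2,t3},{t3,t5},{t3,t6},{t1,t2,t3},{t1,t3,t5},{t3,t5,t6}} {{t4}}
  V2: {{t5},{t6},{t1,t5},{t1,t6},{t2,t6},{t3,t5},{t3,t6},{t5,t6},{t1,t2,t6},{t1,t3,t5},{t3,t5,t6}}
  V3: {{t2},{t3},{t5},{t1,t2},{t1,t3},{t1,t5},{t2,t3},{t2,t6},{t3,t5},{t3,t6},{t5,t6},{t1,t2,t3},{t1,t2,t6},{t1,t3,t5},{t3,t5,t6}} {{t4}}
  V4: {{t1},{t3},{t1,t2},{t1,t3},{t1,t5},{t1,t6},{t2,t3},{t3,t5},{t3,t6},{t1,t2,t3},{t1,t2,t6},{t1,t3,t5},{t3,t5,t6}} {{t4}}
  V5: {{t4}}
  V12: {{t3,t5},{t3,t6},{t1,t3,t5},{t3,t5,t6}}
  V13: {{t3},{t1,t3},{t2,t3},{t3,t5},{t3,t6},{t1,t2,t3},{t1,t3,t5},{t3,t5,t6}} {{t4}}
  V14: {{t3},{t1,t3},{t2,t3},{t3,t5},{t3,t6},{t1,t2,t3},{t1,t3,t5},{t3,t5,t6}} {{t4}}
  V15: {{t4}}
  V23: {{t5},{t1,t5},{t3,t5},{t3,t6},{t5,t6},{t1,t3,t5},{t3,t5,t6}} {{t2,t6},{t1,t2,t6}}
  V24: {{t1,t5},{t3,t5},{t3,t6},{t1,t3,t5},{t3,t5,t6}} {{t1,t6},{t1,t2,t6}}
  V34: {{t3},{t1,t2},{t1,t3},{t1,t5},{t2,t3},{t3,t5},{t3,t6},{t1,t2,t3},{t1,t2,t6},{t1,t3,t5},{t3,t5,t6}} {{t4}}
  V35: {{t4}}
  V45: {{t4}}
  V123: {{t3,t5},{t3,t6},{t1,t3,t5},{t3,t5,t6}}
  V124: {{t3,t5},{t3,t6},{t1,t3,t5},{t3,t5,t6}}
  V134: {{t3},{t1,t3},{t2,t3},{t3,t5},{t3,t6},{t1,t2,t3},{t1,t3,t5},{t3,t5,t6}} {{t4}}
  V135: {{t4}}
  V145: {{t4}}
  V234: {{t1,t5},{t3,t5},{t3,t6},{t1,t3,t5},{t3,t5,t6}} {{t1,t2,t6}}
  V345: {{t4}}
  V1234: {{t3,t5},{t3,t6},{t1,t3,t5},{t3,t5,t6}}
  V1345: {{t4}}
C dims 8,14,9,2; δ0: rk 6, SNF 1^6; δ1: rk 7, SNF 1^7; δ2: rk 2, SNF 1^2
degree 0: 8−6−0 = 2 → Ȟ^0 ≅ Z^2
degree 1: 14−7−6 = 1 → Ȟ^1 ≅ Z
degree 2: 9−2−7 = 0 → Ȟ^2 ≅ 0

Ȟ^0(U;F) ≅ Z^2, Ȟ^1(U;F) ≅ Z and Ȟ^2(U;F) ≅ 0


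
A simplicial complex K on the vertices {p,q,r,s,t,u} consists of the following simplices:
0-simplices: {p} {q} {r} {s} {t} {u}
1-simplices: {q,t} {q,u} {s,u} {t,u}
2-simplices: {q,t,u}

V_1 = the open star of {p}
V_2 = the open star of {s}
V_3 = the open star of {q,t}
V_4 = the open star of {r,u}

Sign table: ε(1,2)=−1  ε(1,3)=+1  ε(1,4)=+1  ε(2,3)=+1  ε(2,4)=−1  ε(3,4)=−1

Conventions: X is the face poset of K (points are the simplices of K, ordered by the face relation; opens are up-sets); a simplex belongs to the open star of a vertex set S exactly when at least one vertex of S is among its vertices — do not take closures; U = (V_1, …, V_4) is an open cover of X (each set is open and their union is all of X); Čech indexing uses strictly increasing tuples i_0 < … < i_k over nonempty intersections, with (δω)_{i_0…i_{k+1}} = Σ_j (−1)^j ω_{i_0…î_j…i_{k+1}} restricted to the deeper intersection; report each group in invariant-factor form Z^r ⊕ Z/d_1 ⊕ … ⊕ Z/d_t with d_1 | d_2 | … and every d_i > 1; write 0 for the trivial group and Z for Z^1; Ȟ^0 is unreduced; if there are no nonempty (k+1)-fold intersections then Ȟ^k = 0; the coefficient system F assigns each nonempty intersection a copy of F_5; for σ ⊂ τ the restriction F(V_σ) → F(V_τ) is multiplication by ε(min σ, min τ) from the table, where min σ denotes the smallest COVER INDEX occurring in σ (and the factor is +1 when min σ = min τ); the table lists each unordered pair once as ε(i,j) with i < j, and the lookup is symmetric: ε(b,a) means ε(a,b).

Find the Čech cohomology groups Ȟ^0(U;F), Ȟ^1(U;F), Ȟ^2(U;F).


Ȟ^0 ≅ Z/5 ⊕ Z/5, Ȟ^1 ≅ 0, Ȟ^2 ≅ 0

cover nerve:
  V1={{p}} V2={{s},{s,u}} V3={{q},{t},{q,t},{q,u},{t,u},{q,t,u}} V4={{r},{u},{q,u},{s,u},{t,u},{q,t,u}}
  V24={{s,u}} V34={{q,u},{t,u},{q,t,u}}
C dims 4,2; δ0: rk_F5 2
Ȟ^0: (4−2)−0=2 ⇒ Z/5 ⊕ Z/5
Ȟ^1: (2−0)−2=0 ⇒ 0
Ȟ^2: (0−0)−0=0 ⇒ 0


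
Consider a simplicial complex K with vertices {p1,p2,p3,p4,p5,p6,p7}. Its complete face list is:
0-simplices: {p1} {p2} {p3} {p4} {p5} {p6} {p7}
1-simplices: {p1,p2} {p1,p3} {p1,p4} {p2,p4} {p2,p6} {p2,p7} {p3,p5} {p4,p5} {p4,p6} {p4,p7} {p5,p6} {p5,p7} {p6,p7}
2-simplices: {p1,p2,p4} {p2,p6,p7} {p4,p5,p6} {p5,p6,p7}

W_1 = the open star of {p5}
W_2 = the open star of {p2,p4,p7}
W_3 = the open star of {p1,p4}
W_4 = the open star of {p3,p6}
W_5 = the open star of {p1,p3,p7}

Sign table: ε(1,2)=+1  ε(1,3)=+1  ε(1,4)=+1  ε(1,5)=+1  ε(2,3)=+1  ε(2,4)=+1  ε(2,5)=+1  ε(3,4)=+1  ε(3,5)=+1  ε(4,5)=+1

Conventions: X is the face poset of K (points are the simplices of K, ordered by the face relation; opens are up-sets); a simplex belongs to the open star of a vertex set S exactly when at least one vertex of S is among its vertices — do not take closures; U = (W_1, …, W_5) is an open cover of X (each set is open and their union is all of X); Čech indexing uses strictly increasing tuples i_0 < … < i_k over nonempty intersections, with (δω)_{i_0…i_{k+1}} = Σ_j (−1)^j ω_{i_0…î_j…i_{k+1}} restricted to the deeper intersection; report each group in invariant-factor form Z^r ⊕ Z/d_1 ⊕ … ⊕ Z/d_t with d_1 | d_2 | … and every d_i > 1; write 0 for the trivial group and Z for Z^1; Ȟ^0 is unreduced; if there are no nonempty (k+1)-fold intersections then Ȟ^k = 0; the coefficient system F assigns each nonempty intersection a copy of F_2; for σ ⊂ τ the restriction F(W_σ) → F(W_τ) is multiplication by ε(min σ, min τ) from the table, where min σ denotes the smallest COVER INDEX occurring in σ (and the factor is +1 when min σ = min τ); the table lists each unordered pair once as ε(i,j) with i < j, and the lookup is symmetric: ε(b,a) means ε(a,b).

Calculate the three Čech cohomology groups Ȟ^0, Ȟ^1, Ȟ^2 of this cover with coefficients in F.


Ȟ^0 ≅ Z/2,  Ȟ^1 ≅ 0,  Ȟ^2 ≅ Z/2

nonempty intersections:
  W1={{p5},{p3,p5},{p4,p5},{p5,p6},{p5,p7},{p4,p5,p6},{p5,p6,p7}} W2={{p2},{p4},{p7},{p1,p2},{p1,p4},{p2,p4},{p2,p6},{p2,p7},{p4,p5},{p4,p6},{p4,p7},{p5,p7},{p6,p7},{p1,p2,p4},{p2,p6,p7},{p4,p5,p6},{p5,p6,p7}} W3={{p1},{p4},{p1,p2},{p1,p3},{p1,p4},{p2,p4},{p4,p5},{p4,p6},{p4,p7},{p1,p2,p4},{p4,p5,p6}} W4={{p3},{p6},{p1,p3},{p2,p6},{p3,p5},{p4,p6},{p5,p6},{p6,p7},{p2,p6,p7},{p4,p5,p6},{p5,p6,p7}} W5={{p1},{p3},{p7},{p1,p2},{p1,p3},{p1,p4},{p2,p7},{p3,p5},{p4,p7},{p5,p7},{p6,p7},{p1,p2,p4},{p2,p6,p7},{p5,p6,p7}}
  W12={{p4,p5},{p5,p7},{p4,p5,p6},{p5,p6,p7}} W13={{p4,p5},{p4,p5,p6}} W14={{p3,p5},{p5,p6},{p4,p5,p6},{p5,p6,p7}} W15={{p3,p5},{p5,p7},{p5,p6,p7}} W23={{p4},{p1,p2},{p1,p4},{p2,p4},{p4,p5},{p4,p6},{p4,p7},{p1,p2,p4},{p4,p5,p6}} W24={{p2,p6},{p4,p6},{p6,p7},{p2,p6,p7},{p4,p5,p6},{p5,p6,p7}} W25={{p7},{p1,p2},{p1,p4},{p2,p7},{p4,p7},{p5,p7},{p6,p7},{p1,p2,p4},{p2,p6,p7},{p5,p6,p7}} W34={{p1,p3},{p4,p6},{p4,p5,p6}} W35={{p1},{p1,p2},{p1,p3},{p1,p4},{p4,p7},{p1,p2,p4}} W45={{p3},{p1,p3},{p3,p5},{p6,p7},{p2,p6,p7},{p5,p6,p7}}
  W123={{p4,p5},{p4,p5,p6}} W124={{p4,p5,p6},{p5,p6,p7}} W125={{p5,p7},{p5,p6,p7}} W134={{p4,p5,p6}} W145={{p3,p5},{p5,p6,p7}} W234={{p4,p6},{p4,p5,p6}} W235={{p1,p2},{p1,p4},{p4,p7},{p1,p2,p4}} W245={{p6,p7},{p2,p6,p7},{p5,p6,p7}} W345={{p1,p3}}
  W1234={{p4,p5,p6}} W1245={{p5,p6,p7}}
C dims 5,10,9,2; δ0: rk_F2 4; δ1: rk_F2 6; δ2: rk_F2 2
Ȟ^0: (5−4)−0=1 ⇒ Z/2
Ȟ^1: (10−6)−4=0 ⇒ 0
Ȟ^2: (9−2)−6=1 ⇒ Z/2


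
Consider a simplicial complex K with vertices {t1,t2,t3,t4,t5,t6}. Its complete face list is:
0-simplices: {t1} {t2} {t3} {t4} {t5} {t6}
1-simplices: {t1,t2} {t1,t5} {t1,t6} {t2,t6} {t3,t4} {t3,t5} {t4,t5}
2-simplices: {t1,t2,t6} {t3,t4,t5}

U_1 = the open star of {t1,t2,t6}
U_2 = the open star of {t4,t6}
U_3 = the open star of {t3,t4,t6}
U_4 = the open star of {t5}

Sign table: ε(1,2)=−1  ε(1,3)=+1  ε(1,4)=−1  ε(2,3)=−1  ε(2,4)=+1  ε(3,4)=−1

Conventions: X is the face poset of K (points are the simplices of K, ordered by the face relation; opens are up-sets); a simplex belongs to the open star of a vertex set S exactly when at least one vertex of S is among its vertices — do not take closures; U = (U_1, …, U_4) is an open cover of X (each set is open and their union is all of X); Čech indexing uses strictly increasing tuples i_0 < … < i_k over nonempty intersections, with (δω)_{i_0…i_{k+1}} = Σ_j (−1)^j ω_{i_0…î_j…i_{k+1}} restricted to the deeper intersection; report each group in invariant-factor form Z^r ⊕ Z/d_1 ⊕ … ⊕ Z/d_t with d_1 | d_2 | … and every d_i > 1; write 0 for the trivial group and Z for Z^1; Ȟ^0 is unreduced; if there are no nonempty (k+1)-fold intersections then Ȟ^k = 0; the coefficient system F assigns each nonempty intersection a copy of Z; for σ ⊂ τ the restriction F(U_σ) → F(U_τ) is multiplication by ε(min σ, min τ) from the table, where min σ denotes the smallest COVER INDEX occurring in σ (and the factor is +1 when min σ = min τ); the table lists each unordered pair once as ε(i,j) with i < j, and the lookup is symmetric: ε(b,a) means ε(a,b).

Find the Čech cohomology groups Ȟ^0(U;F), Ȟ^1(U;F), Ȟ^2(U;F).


nerve of the cover:
  U1={{t1},{t2},{t6},{t1,t2},{t1,t5},{t1,t6},{t2,t6},{t1,t2,t6}} U2={{t4},{t6},{t1,t6},{t2,t6},{t3,t4},{t4,t5},{t1,t2,t6},{t3,t4,t5}} U3={{t3},{t4},{t6},{t1,t6},{t2,t6},{t3,t4},{t3,t5},{t4,t5},{t1,t2,t6},{t3,t4,t5}} U4={{t5},{t1,t5},{t3,t5},{t4,t5},{t3,t4,t5}}
  U12={{t6},{t1,t6},{t2,t6},{t1,t2,t6}} U13={{t6},{t1,t6},{t2,t6},{t1,t2,t6}} U14={{t1,t5}} U23={{t4},{t6},{t1,t6},{t2,t6},{t3,t4},{t4,t5},{t1,t2,t6},{t3,t4,t5}} U24={{t4,t5},{t3,t4,t5}} U34={{t3,t5},{t4,t5},{t3,t4,t5}}
  U123={{t6},{t1,t6},{t2,t6},{t1,t2,t6}} U234={{t4,t5},{t3,t4,t5}}
C dims 4,6,2; δ0: rk 3, SNF 1^3; δ1: rk 2, SNF 1^2
Ȟ^0 = (4 − 3) − 0 = 1, so Ȟ^0 ≅ Z
Ȟ^1 = (6 − 2) − 3 = 1, so Ȟ^1 ≅ Z
Ȟ^2 = (2 − 0) − 2 = 0, so Ȟ^2 ≅ 0

Ȟ^0(U;F) ≅ Z, Ȟ^1(U;F) ≅ Z, Ȟ^2(U;F) ≅ 0


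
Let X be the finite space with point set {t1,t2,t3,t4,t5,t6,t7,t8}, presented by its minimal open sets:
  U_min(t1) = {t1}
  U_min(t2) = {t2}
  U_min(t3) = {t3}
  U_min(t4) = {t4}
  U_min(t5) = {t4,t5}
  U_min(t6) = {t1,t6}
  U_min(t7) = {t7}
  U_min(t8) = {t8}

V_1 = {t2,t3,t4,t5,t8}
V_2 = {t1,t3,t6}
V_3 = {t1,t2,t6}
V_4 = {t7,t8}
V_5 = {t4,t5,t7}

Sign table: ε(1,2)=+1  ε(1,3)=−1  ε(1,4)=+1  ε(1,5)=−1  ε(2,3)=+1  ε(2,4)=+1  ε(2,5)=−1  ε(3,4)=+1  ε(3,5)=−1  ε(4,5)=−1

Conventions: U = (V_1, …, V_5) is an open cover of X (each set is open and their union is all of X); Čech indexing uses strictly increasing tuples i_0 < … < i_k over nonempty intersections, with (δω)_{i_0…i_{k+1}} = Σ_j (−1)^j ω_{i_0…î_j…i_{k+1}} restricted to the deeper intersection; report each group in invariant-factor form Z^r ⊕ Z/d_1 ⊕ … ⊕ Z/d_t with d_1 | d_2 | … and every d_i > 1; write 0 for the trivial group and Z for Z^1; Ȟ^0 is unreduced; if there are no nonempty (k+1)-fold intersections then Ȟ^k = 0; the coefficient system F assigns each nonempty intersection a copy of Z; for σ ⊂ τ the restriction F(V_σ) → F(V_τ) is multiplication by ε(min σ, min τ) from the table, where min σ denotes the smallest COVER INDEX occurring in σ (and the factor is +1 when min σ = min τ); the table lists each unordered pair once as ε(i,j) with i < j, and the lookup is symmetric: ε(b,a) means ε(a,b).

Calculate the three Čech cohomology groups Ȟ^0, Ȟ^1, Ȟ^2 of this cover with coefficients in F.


intersection data:
  V12={t3} V13={t2} V14={t8} V15={t4,t5} V23={t1,t6} V45={t7}
C dims 5,6; δ0: rk 5, SNF 1^4·2
Ȟ^0 = (5 − 5) − 0 = 0, so Ȟ^0 ≅ 0
Ȟ^1 = (6 − 0) − 5 = 1 plus torsion [2], so Ȟ^1 ≅ Z ⊕ Z/2
Ȟ^2 = (0 − 0) − 0 = 0, so Ȟ^2 ≅ 0

Ȟ^0(U;F) ≅ 0,  Ȟ^1(U;F) ≅ Z ⊕ Z/2,  Ȟ^2(U;F) ≅ 0


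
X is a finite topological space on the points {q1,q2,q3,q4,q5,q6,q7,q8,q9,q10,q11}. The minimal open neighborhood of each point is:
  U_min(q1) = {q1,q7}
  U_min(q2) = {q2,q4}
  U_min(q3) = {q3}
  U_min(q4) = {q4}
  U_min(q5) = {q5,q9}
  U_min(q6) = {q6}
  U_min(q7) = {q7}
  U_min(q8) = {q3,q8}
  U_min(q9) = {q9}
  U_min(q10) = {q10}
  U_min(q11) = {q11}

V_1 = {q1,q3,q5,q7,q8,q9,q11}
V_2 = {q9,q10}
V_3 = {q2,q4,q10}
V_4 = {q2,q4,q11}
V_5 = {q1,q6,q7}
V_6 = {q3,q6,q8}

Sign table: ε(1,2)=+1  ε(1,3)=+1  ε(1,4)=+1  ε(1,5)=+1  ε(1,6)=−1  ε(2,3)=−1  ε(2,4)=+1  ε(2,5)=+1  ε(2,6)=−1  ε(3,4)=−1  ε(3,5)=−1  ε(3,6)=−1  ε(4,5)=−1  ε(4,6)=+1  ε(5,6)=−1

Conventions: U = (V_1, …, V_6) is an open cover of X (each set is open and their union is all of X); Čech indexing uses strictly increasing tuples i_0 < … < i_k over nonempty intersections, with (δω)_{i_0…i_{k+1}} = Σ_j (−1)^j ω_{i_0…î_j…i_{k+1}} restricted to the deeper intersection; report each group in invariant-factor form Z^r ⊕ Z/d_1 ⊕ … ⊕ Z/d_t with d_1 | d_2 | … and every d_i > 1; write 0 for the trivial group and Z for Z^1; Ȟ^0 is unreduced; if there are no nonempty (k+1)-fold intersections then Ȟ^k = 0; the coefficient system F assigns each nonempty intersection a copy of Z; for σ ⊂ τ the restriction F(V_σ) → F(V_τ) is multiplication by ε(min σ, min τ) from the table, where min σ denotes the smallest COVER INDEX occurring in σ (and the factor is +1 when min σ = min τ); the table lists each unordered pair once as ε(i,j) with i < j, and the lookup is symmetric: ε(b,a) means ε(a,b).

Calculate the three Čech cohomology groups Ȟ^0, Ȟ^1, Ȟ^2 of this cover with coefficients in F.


nerve of the cover:
  V12={q9} V14={q11} V15={q1,q7} V16={q3,q8} V23={q10} V34={q2,q4} V56={q6}
C dims 6,7; δ0: rk 5, SNF 1^5
Ȟ^0 = (6 − 5) − 0 = 1, so Ȟ^0 ≅ Z
Ȟ^1 = (7 − 0) − 5 = 2, so Ȟ^1 ≅ Z^2
Ȟ^2 = (0 − 0) − 0 = 0, so Ȟ^2 ≅ 0

Ȟ^0(U;F) ≅ Z,  Ȟ^1(U;F) ≅ Z^2,  Ȟ^2(U;F) ≅ 0


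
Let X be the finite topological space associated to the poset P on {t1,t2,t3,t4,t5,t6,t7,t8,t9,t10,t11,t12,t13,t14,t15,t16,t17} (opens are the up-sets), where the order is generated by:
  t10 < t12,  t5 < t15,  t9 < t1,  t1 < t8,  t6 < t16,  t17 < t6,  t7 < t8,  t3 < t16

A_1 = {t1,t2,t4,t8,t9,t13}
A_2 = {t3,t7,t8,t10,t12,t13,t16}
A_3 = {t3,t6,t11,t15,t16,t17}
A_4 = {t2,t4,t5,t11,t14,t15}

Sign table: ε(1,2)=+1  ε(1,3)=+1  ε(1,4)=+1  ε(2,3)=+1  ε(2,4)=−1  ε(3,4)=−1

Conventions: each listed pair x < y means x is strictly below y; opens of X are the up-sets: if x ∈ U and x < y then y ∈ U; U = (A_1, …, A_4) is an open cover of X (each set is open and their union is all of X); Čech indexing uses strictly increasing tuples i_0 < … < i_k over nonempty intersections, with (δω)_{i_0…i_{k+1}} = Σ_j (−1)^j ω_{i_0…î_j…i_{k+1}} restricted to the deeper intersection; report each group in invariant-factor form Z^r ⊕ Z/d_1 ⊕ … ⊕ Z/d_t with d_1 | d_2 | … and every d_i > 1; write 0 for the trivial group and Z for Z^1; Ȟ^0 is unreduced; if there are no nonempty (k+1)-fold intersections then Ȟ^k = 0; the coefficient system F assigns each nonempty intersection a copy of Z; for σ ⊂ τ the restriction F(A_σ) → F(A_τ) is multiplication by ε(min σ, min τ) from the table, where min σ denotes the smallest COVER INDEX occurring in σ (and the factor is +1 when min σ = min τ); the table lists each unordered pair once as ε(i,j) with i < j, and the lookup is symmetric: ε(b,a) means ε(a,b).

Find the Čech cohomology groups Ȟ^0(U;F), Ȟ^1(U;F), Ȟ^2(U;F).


Ȟ^0 ≅ 0; Ȟ^1 ≅ Z/2; Ȟ^2 ≅ 0

cover nerve:
  A12={t8,t13} A14={t2,t4} A23={t3,t16} A34={t11,t15}
C dims 4,4; δ0: rk 4, SNF 1^3·2
Ȟ^0: (4−4)−0=0 ⇒ 0
Ȟ^1: (4−0)−4=0 plus torsion [2] ⇒ Z/2
Ȟ^2: (0−0)−0=0 ⇒ 0


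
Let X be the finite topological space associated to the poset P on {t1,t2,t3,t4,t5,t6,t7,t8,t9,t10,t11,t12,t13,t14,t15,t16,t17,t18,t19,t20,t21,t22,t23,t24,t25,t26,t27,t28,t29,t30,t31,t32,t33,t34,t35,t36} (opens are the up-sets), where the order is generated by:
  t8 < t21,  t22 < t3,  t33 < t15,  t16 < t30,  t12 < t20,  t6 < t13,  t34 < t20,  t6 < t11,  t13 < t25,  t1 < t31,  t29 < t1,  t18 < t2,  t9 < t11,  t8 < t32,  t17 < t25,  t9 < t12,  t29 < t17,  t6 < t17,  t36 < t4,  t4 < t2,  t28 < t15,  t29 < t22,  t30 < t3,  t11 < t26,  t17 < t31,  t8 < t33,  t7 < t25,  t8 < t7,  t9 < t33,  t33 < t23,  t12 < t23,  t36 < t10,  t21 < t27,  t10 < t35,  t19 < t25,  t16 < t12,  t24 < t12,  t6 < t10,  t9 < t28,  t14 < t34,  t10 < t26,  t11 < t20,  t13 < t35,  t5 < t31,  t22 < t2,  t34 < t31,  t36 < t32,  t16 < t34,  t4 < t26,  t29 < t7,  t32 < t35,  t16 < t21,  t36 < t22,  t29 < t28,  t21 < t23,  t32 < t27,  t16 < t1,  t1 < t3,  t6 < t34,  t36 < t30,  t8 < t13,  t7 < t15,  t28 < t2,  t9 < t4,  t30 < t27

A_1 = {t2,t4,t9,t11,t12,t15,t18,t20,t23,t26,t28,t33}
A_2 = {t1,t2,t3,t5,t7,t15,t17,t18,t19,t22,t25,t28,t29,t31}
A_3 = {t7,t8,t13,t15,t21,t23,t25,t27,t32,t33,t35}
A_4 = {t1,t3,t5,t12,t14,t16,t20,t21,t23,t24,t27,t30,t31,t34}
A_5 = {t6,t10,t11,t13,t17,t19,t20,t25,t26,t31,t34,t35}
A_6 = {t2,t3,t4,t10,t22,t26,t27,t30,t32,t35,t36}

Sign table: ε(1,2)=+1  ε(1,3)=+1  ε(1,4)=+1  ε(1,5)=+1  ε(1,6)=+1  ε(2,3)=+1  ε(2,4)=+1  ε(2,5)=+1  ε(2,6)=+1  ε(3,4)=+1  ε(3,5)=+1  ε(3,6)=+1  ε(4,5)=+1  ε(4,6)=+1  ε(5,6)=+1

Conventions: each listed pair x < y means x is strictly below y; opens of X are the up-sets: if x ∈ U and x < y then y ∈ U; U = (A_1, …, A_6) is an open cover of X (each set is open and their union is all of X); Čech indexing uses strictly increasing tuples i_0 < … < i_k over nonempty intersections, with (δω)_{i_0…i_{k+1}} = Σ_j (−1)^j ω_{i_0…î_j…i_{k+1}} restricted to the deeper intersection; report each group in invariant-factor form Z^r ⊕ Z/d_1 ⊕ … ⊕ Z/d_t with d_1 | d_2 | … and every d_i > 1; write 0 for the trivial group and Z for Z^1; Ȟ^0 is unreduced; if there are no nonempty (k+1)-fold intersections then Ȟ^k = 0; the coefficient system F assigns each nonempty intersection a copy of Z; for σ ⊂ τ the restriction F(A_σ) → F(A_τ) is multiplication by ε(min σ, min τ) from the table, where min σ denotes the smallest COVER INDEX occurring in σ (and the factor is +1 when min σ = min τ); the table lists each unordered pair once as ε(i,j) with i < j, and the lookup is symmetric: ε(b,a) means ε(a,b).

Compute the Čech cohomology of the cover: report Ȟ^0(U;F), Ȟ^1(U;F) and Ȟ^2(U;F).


Ȟ^0 ≅ Z, Ȟ^1 ≅ 0 and Ȟ^2 ≅ Z/2

nonempty intersections:
  A12={t2,t15,t18,t28} A13={t15,t23,t33} A14={t12,t20,t23} A15={t11,t20,t26} A16={t2,t4,t26} A23={t7,t15,t25} A24={t1,t3,t5,t31} A25={t17,t19,t25,t31} A26={t2,t3,t22} A34={t21,t23,t27} A35={t13,t25,t35} A36={t27,t32,t35} A45={t20,t31,t34} A46={t3,t27,t30} A56={t10,t26,t35}
  A123={t15} A126={t2} A134={t23} A145={t20} A156={t26} A235={t25} A245={t31} A246={t3} A346={t27} A356={t35}
C dims 6,15,10; δ0: rk 5, SNF 1^5; δ1: rk 10, SNF 1^9·2
Ȟ^0: (6−5)−0=1 ⇒ Z
Ȟ^1: (15−10)−5=0 ⇒ 0
Ȟ^2: (10−0)−10=0 plus torsion [2] ⇒ Z/2


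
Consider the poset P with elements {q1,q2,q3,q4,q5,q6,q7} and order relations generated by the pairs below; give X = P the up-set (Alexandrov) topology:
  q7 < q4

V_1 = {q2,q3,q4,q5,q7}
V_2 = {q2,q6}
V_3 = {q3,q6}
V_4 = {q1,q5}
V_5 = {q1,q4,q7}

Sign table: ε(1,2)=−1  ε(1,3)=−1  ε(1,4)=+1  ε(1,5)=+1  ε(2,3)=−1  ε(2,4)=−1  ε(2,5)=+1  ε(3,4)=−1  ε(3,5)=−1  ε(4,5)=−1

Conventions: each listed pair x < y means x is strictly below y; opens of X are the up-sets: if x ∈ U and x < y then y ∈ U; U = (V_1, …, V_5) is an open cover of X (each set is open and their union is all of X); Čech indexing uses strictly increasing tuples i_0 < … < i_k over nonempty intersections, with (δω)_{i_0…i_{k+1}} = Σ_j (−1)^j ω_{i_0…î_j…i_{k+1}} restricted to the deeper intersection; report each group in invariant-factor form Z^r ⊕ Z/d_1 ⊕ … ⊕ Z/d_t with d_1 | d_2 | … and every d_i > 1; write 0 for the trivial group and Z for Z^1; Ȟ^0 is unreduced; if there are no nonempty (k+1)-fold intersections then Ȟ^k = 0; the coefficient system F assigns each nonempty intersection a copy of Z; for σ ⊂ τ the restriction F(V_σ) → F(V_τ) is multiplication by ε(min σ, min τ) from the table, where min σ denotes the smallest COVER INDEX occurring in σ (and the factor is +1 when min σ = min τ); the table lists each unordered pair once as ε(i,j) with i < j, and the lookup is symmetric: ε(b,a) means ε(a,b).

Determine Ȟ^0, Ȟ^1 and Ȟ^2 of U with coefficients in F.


Ȟ^0 ≅ 0, Ȟ^1 ≅ Z ⊕ Z/2 and Ȟ^2 ≅ 0

intersection data:
  V12={q2} V13={q3} V14={q5} V15={q4,q7} V23={q6} V45={q1}
C dims 5,6; δ0: rk 5, SNF 1^4·2
Ȟ^0 = (5 − 5) − 0 = 0, so Ȟ^0 ≅ 0
Ȟ^1 = (6 − 0) − 5 = 1 plus torsion [2], so Ȟ^1 ≅ Z ⊕ Z/2
Ȟ^2 = (0 − 0) − 0 = 0, so Ȟ^2 ≅ 0


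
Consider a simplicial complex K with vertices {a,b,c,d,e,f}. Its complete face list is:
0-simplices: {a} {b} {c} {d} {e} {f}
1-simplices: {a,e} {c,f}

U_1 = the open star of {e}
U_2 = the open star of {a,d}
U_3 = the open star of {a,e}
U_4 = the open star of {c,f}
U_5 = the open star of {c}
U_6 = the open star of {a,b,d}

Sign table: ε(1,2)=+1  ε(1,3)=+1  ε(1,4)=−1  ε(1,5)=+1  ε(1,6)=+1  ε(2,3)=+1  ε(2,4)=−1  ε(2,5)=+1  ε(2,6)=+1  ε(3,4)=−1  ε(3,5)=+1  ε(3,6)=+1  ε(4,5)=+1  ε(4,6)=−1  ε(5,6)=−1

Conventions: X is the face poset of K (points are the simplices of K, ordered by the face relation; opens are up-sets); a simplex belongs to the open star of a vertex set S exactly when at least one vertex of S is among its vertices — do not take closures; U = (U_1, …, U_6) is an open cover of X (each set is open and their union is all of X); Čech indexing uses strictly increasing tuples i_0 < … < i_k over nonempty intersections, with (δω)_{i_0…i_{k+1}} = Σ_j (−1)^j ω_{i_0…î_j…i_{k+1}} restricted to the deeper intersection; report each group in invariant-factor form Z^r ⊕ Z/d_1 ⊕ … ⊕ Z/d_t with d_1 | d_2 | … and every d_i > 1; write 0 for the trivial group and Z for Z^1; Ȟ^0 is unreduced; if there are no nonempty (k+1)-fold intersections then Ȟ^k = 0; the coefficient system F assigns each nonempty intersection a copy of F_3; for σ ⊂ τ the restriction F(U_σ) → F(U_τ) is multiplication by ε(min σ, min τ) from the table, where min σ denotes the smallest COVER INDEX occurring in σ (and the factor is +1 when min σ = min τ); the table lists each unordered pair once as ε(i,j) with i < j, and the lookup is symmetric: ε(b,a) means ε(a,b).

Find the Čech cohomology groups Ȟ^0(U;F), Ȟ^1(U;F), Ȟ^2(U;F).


nonempty intersections:
  U1={{e},{a,e}} U2={{a},{d},{a,e}} U3={{a},{e},{a,e}} U4={{c},{f},{c,f}} U5={{c},{c,f}} U6={{a},{b},{d},{a,e}}
  U12={{a,e}} U13={{e},{a,e}} U16={{a,e}} U23={{a},{a,e}} U26={{a},{d},{a,e}} U36={{a},{a,e}} U45={{c},{c,f}}
  U123={{a,e}} U126={{a,e}} U136={{a,e}} U236={{a},{a,e}}
  U1236={{a,e}}
C dims 6,7,4,1; δ0: rk_F3 4; δ1: rk_F3 3; δ2: rk_F3 1
Ȟ^0: (6−4)−0=2 ⇒ Z/3 ⊕ Z/3
Ȟ^1: (7−3)−4=0 ⇒ 0
Ȟ^2: (4−1)−3=0 ⇒ 0

Ȟ^0(U;F) ≅ Z/3 ⊕ Z/3,  Ȟ^1(U;F) ≅ 0,  Ȟ^2(U;F) ≅ 0


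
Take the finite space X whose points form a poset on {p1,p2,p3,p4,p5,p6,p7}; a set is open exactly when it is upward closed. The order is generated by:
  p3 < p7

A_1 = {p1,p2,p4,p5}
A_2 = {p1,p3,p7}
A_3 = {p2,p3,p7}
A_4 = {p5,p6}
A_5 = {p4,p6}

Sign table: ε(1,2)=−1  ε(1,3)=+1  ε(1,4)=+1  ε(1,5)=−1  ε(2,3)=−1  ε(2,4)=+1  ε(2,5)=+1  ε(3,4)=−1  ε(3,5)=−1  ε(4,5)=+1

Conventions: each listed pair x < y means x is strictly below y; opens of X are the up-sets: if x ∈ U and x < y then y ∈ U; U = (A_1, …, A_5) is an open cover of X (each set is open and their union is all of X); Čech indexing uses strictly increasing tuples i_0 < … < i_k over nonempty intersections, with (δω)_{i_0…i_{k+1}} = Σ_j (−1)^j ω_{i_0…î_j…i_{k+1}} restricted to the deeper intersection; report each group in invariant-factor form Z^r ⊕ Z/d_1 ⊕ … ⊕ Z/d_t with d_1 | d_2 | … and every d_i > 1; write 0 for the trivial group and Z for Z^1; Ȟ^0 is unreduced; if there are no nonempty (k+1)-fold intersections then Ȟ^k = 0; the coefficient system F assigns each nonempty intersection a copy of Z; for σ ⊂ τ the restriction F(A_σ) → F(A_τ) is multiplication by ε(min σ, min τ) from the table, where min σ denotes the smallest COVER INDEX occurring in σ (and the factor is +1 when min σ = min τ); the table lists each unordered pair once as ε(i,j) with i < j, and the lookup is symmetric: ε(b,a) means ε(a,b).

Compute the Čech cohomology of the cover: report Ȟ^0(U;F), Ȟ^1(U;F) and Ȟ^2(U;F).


Ȟ^0 ≅ 0,  Ȟ^1 ≅ Z ⊕ Z/2,  Ȟ^2 ≅ 0

cover nerve:
  A12={p1} A13={p2} A14={p5} A15={p4} A23={p3,p7} A45={p6}
C dims 5,6; δ0: rk 5, SNF 1^4·2
Ȟ^0: (5−5)−0=0 ⇒ 0
Ȟ^1: (6−0)−5=1 plus torsion [2] ⇒ Z ⊕ Z/2
Ȟ^2: (0−0)−0=0 ⇒ 0


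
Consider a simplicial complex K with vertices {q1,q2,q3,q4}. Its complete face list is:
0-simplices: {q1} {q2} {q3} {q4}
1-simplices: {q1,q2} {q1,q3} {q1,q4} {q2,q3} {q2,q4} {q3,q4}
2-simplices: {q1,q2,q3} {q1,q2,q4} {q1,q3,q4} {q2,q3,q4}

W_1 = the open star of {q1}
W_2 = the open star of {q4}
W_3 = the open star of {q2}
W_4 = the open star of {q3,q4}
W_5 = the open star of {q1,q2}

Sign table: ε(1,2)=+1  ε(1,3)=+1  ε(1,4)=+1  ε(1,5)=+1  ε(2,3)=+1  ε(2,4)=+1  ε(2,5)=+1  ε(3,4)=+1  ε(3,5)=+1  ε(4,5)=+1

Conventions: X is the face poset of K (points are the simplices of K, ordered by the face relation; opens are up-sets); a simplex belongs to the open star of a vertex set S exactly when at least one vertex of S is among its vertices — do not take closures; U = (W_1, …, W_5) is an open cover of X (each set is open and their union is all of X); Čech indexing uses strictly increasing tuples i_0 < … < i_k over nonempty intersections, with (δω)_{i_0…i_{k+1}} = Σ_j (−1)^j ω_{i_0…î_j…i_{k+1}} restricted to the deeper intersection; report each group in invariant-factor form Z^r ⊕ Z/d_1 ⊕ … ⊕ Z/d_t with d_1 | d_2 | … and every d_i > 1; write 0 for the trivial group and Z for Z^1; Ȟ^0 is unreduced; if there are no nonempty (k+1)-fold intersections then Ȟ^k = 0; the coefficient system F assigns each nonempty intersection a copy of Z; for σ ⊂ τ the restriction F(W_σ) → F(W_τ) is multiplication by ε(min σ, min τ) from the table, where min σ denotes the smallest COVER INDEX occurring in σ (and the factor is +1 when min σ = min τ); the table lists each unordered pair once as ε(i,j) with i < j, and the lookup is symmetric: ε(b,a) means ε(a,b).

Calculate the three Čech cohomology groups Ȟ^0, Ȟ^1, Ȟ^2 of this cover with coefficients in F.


Ȟ^0 = Z,  Ȟ^1 = 0,  Ȟ^2 = 0

intersection data:
  W1={{q1},{q1,q2},{q1,q3},{q1,q4},{q1,q2,q3},{q1,q2,q4},{q1,q3,q4}} W2={{q4},{q1,q4},{q2,q4},{q3,q4},{q1,q2,q4},{q1,q3,q4},{q2,q3,q4}} W3={{q2},{q1,q2},{q2,q3},{q2,q4},{q1,q2,q3},{q1,q2,q4},{q2,q3,q4}} W4={{q3},{q4},{q1,q3},{q1,q4},{q2,q3},{q2,q4},{q3,q4},{q1,q2,q3},{q1,q2,q4},{q1,q3,q4},{q2,q3,q4}} W5={{q1},{q2},{q1,q2},{q1,q3},{q1,q4},{q2,q3},{q2,q4},{q1,q2,q3},{q1,q2,q4},{q1,q3,q4},{q2,q3,q4}}
  W12={{q1,q4},{q1,q2,q4},{q1,q3,q4}} W13={{q1,q2},{q1,q2,q3},{q1,q2,q4}} W14={{q1,q3},{q1,q4},{q1,q2,q3},{q1,q2,q4},{q1,q3,q4}} W15={{q1},{q1,q2},{q1,q3},{q1,q4},{q1,q2,q3},{q1,q2,q4},{q1,q3,q4}} W23={{q2,q4},{q1,q2,q4},{q2,q3,q4}} W24={{q4},{q1,q4},{q2,q4},{q3,q4},{q1,q2,q4},{q1,q3,q4},{q2,q3,q4}} W25={{q1,q4},{q2,q4},{q1,q2,q4},{q1,q3,q4},{q2,q3,q4}} W34={{q2,q3},{q2,q4},{q1,q2,q3},{q1,q2,q4},{q2,q3,q4}} W35={{q2},{q1,q2},{q2,q3},{q2,q4},{q1,q2,q3},{q1,q2,q4},{q2,q3,q4}} W45={{q1,q3},{q1,q4},{q2,q3},{q2,q4},{q1,q2,q3},{q1,q2,q4},{q1,q3,q4},{q2,q3,q4}}
  W123={{q1,q2,q4}} W124={{q1,q4},{q1,q2,q4},{q1,q3,q4}} W125={{q1,q4},{q1,q2,q4},{q1,q3,q4}} W134={{q1,q2,q3},{q1,q2,q4}} W135={{q1,q2},{q1,q2,q3},{q1,q2,q4}} W145={{q1,q3},{q1,q4},{q1,q2,q3},{q1,q2,q4},{q1,q3,q4}} W234={{q2,q4},{q1,q2,q4},{q2,q3,q4}} W235={{q2,q4},{q1,q2,q4},{q2,q3,q4}} W245={{q1,q4},{q2,q4},{q1,q2,q4},{q1,q3,q4},{q2,q3,q4}} W345={{q2,q3},{q2,q4},{q1,q2,q3},{q1,q2,q4},{q2,q3,q4}}
  W1234={{q1,q2,q4}} W1235={{q1,q2,q4}} W1245={{q1,q4},{q1,q2,q4},{q1,q3,q4}} W1345={{q1,q2,q3},{q1,q2,q4}} W2345={{q2,q4},{q1,q2,q4},{q2,q3,q4}}
  W12345={{q1,q2,q4}}
C dims 5,10,10,5; δ0: rk 4, SNF 1^4; δ1: rk 6, SNF 1^6; δ2: rk 4, SNF 1^4
Ȟ^0 = (5 − 4) − 0 = 1, so Ȟ^0 ≅ Z
Ȟ^1 = (10 − 6) − 4 = 0, so Ȟ^1 ≅ 0
Ȟ^2 = (10 − 4) − 6 = 0, so Ȟ^2 ≅ 0
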